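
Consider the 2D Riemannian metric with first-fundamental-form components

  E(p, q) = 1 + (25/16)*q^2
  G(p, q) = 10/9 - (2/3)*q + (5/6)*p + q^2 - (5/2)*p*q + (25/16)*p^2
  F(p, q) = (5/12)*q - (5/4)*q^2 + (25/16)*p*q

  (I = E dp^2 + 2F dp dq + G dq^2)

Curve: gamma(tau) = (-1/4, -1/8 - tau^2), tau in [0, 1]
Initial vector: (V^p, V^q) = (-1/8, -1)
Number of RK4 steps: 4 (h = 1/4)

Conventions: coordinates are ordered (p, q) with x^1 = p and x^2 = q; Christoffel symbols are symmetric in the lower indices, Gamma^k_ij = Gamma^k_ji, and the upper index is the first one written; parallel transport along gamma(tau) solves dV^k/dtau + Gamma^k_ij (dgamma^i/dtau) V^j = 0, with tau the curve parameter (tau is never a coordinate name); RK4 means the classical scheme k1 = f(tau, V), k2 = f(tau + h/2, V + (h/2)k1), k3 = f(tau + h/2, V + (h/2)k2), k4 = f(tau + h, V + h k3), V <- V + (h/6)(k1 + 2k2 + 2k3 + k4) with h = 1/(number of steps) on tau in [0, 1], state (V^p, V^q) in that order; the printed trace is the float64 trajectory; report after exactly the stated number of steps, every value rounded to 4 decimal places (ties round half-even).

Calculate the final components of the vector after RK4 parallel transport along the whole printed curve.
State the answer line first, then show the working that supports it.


Answer: V^p = -0.3297, V^q = -0.8287

gamma'(tau) = (0, -2*tau); f(tau, V)^k = -Gamma^k_ij(gamma(tau)) gamma'^i(tau) V^j; h = 1/4; intermediate values shown to 6 dp
curve data and Christoffel symbols at the stage parameters:
  tau = 0.000000: gamma = (-0.250000, -0.125000), gamma' = (0.000000, 0.000000); Gamma_ppp = 0.000000, Gamma_ppq = -0.186780, Gamma_pqq = 0.149424, Gamma_qpp = 0.000000, Gamma_qpq = 0.174328, Gamma_qqq = -0.139462
  tau = 0.125000: gamma = (-0.250000, -0.140625), gamma' = (0.000000, -0.250000); Gamma_ppp = 0.000000, Gamma_ppq = -0.207884, Gamma_pqq = 0.166307, Gamma_qpp = 0.000000, Gamma_qpq = 0.190945, Gamma_qqq = -0.152756
  tau = 0.250000: gamma = (-0.250000, -0.187500), gamma' = (0.000000, -0.500000); Gamma_ppp = 0.000000, Gamma_ppq = -0.266739, Gamma_pqq = 0.213391, Gamma_qpp = 0.000000, Gamma_qpq = 0.237101, Gamma_qqq = -0.189681
  tau = 0.375000: gamma = (-0.250000, -0.265625), gamma' = (0.000000, -0.750000); Gamma_ppp = 0.000000, Gamma_ppq = -0.348099, Gamma_pqq = 0.278479, Gamma_qpp = 0.000000, Gamma_qpq = 0.300320, Gamma_qqq = -0.240256
  tau = 0.500000: gamma = (-0.250000, -0.375000), gamma' = (0.000000, -1.000000); Gamma_ppp = 0.000000, Gamma_ppq = -0.425700, Gamma_pqq = 0.340560, Gamma_qpp = 0.000000, Gamma_qpq = 0.359480, Gamma_qqq = -0.287584
  tau = 0.625000: gamma = (-0.250000, -0.515625), gamma' = (0.000000, -1.250000); Gamma_ppp = 0.000000, Gamma_ppq = -0.473027, Gamma_pqq = 0.378422, Gamma_qpp = 0.000000, Gamma_qpq = 0.393712, Gamma_qqq = -0.314969
  tau = 0.750000: gamma = (-0.250000, -0.687500), gamma' = (0.000000, -1.500000); Gamma_ppp = 0.000000, Gamma_ppq = -0.479506, Gamma_pqq = 0.383605, Gamma_qpp = 0.000000, Gamma_qpq = 0.395229, Gamma_qqq = -0.316183
  tau = 0.875000: gamma = (-0.250000, -0.890625), gamma' = (0.000000, -1.750000); Gamma_ppp = 0.000000, Gamma_ppq = -0.453268, Gamma_pqq = 0.362614, Gamma_qpp = 0.000000, Gamma_qpq = 0.371097, Gamma_qqq = -0.296877
  tau = 1.000000: gamma = (-0.250000, -1.125000), gamma' = (0.000000, -2.000000); Gamma_ppp = 0.000000, Gamma_ppq = -0.409701, Gamma_pqq = 0.327761, Gamma_qpp = 0.000000, Gamma_qpq = 0.333831, Gamma_qqq = -0.267065
step 0: V^p = -0.1250, V^q = -1.0000
step 1: k1 = (0.000000, 0.000000), k2 = (-0.035080, 0.032222), k3 = (-0.034685, 0.031859), k4 = (-0.088018, 0.078238); V <- V + (h/6)(k1 + 2k2 + 2k3 + k4): V^p = -0.1345, V^q = -0.9914
step 2: k1 = (-0.087842, 0.078082), k2 = (-0.167048, 0.144120), k3 = (-0.162739, 0.140403), k4 = (-0.251109, 0.212048); V <- V + (h/6)(k1 + 2k2 + 2k3 + k4): V^p = -0.1761, V^q = -0.9556
step 3: k1 = (-0.250479, 0.211516), k2 = (-0.316889, 0.263754), k3 = (-0.308892, 0.257098), k4 = (-0.330681, 0.272561); V <- V + (h/6)(k1 + 2k2 + 2k3 + k4): V^p = -0.2524, V^q = -0.8920
step 4: k1 = (-0.331702, 0.273403), k2 = (-0.311234, 0.254812), k3 = (-0.314738, 0.257681), k4 = (-0.271182, 0.220963); V <- V + (h/6)(k1 + 2k2 + 2k3 + k4): V^p = -0.3297, V^q = -0.8287


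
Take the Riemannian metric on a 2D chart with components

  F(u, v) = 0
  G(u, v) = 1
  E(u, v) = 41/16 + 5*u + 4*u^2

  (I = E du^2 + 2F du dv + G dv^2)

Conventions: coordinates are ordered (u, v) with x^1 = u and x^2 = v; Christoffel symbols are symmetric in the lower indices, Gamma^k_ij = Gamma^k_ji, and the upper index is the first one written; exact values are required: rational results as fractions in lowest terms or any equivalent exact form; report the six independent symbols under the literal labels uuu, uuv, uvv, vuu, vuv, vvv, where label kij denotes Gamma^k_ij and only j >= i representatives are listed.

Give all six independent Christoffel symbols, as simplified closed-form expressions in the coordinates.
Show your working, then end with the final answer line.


E = 41/16 + 5*u + 4*u^2; F = 0; G = 1
Gamma^k_ij = (1/2) g^{kl} (d_i g_jl + d_j g_il - d_l g_ij), with g^inv = (1/(EG-F^2)) [[G, -F], [-F, E]]
first partials: E_u = 5 + 8*u, E_v = 0, F_u = 0, F_v = 0, G_u = 0, G_v = 0
D = EG - F^2 = 41/16 + 5*u + 4*u^2
expanded: Gamma^u_uu = (G E_u - 2F F_u + F E_v)/(2D), Gamma^u_uv = (G E_v - F G_u)/(2D), Gamma^u_vv = (2G F_v - G G_u - F G_v)/(2D), Gamma^v_uu = (2E F_u - E E_v - F E_u)/(2D), Gamma^v_uv = (E G_u - F E_v)/(2D), Gamma^v_vv = (E G_v - 2F F_v + F G_u)/(2D); substitute and cancel common factors

Answer: Gamma_uuu = (64*u + 40)/(64*u^2 + 80*u + 41), Gamma_uuv = 0, Gamma_uvv = 0, Gamma_vuu = 0, Gamma_vuv = 0, Gamma_vvv = 0


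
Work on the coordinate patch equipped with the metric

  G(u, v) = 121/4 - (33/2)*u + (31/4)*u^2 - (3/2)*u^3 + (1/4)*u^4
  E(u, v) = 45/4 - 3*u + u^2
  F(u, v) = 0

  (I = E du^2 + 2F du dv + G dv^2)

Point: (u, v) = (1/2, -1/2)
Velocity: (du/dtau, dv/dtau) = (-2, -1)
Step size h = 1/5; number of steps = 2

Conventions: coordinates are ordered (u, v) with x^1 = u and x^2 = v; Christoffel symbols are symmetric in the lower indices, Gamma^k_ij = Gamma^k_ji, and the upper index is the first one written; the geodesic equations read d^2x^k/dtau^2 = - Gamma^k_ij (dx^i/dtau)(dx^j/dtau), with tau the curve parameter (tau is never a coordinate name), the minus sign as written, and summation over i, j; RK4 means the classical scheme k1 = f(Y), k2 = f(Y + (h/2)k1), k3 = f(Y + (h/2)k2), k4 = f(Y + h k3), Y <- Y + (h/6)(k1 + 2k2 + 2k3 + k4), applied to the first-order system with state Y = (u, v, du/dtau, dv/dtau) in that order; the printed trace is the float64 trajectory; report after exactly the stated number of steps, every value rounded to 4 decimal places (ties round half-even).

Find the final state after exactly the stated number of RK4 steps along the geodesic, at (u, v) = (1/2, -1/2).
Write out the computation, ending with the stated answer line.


f(Y) = (du/dtau, dv/dtau, -Gamma^u_ij Y'^i Y'^j, -Gamma^v_ij Y'^i Y'^j) with the Gammas evaluated at the stage position; h = 0.200000; intermediate values shown to 6 dp
step 0: u = 0.5000, v = -0.5000, du/dtau = -2.0000, dv/dtau = -1.0000
step 1:
  k1: at (u, v) = (0.500000, -0.500000), (du/dtau, dv/dtau) = (-2.000000, -1.000000); Gamma_uuu = -0.100000, Gamma_uuv = 0.000000, Gamma_uvv = 0.487500, Gamma_vuu = 0.000000, Gamma_vuv = -0.205128, Gamma_vvv = 0.000000; k1 = (-2.000000, -1.000000, -0.087500, 0.820513)
  k2: at (u, v) = (0.300000, -0.600000), (du/dtau, dv/dtau) = (-2.008750, -0.917949); Gamma_uuu = -0.114943, Gamma_uuv = 0.000000, Gamma_uvv = 0.585632, Gamma_vuu = 0.000000, Gamma_vuv = -0.235525, Gamma_vvv = 0.000000; k2 = (-2.008750, -0.917949, -0.029669, 0.868583)
  k3: at (u, v) = (0.299125, -0.591795), (du/dtau, dv/dtau) = (-2.002967, -0.913142); Gamma_uuu = -0.115003, Gamma_uuv = 0.000000, Gamma_uvv = 0.586062, Gamma_vuu = 0.000000, Gamma_vuv = -0.235648, Gamma_vvv = 0.000000; k3 = (-2.002967, -0.913142, -0.027296, 0.861998)
  k4: at (u, v) = (0.099407, -0.682628), (du/dtau, dv/dtau) = (-2.005459, -0.827600); Gamma_uuu = -0.127772, Gamma_uuv = 0.000000, Gamma_uvv = 0.684325, Gamma_vuu = 0.000000, Gamma_vuv = -0.261508, Gamma_vvv = 0.000000; k4 = (-2.005459, -0.827600, 0.045172, 0.868060)
  Y <- Y + (h/6)(k1 + 2k2 + 2k3 + k4): u = 0.0990, v = -0.6830, du/dtau = -2.0052, dv/dtau = -0.8283
step 2:
  k1: at (u, v) = (0.099037, -0.682993), (du/dtau, dv/dtau) = (-2.005209, -0.828342); Gamma_uuu = -0.127794, Gamma_uuv = 0.000000, Gamma_uvv = 0.684507, Gamma_vuu = 0.000000, Gamma_vuv = -0.261552, Gamma_vvv = 0.000000; k1 = (-2.005209, -0.828342, 0.044165, 0.868875)
  k2: at (u, v) = (-0.101484, -0.765827), (du/dtau, dv/dtau) = (-2.000792, -0.741455); Gamma_uuu = -0.138480, Gamma_uuv = 0.000000, Gamma_uvv = 0.783432, Gamma_vuu = 0.000000, Gamma_vuv = -0.283079, Gamma_vvv = 0.000000; k2 = (-2.000792, -0.741455, 0.123662, 0.839893)
  k3: at (u, v) = (-0.101042, -0.757138), (du/dtau, dv/dtau) = (-1.992842, -0.744353); Gamma_uuu = -0.138459, Gamma_uuv = 0.000000, Gamma_uvv = 0.783214, Gamma_vuu = 0.000000, Gamma_vuv = -0.283036, Gamma_vvv = 0.000000; k3 = (-1.992842, -0.744353, 0.115929, 0.839700)
  k4: at (u, v) = (-0.299532, -0.831863), (du/dtau, dv/dtau) = (-1.982023, -0.660402); Gamma_uuu = -0.147041, Gamma_uuv = 0.000000, Gamma_uvv = 0.881386, Gamma_vuu = 0.000000, Gamma_vuv = -0.300214, Gamma_vvv = 0.000000; k4 = (-1.982023, -0.660402, 0.193238, 0.785920)
  Y <- Y + (h/6)(k1 + 2k2 + 2k3 + k4): u = -0.3001, v = -0.8317, du/dtau = -1.9813, dv/dtau = -0.6612

Answer: u = -0.3001, v = -0.8317, du/dtau = -1.9813, dv/dtau = -0.6612


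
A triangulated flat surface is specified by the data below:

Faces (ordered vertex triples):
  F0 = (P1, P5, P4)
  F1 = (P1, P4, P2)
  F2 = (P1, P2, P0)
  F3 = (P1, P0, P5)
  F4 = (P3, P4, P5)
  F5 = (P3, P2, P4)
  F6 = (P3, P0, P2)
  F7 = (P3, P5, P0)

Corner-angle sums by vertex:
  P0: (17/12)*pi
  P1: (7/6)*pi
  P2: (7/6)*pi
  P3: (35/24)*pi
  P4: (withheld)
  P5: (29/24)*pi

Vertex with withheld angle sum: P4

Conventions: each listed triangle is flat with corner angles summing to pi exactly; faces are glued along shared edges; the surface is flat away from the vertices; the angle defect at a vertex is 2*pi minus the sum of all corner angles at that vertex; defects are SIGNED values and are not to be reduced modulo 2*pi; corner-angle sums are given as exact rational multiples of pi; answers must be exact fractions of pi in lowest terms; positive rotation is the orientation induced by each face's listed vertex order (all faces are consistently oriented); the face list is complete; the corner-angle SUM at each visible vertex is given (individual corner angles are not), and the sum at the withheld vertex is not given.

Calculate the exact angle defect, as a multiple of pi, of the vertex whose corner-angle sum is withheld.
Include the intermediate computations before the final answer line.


V = 6, E = 12, F = 8; chi = V - E + F = 2
Gauss-Bonnet: total defect = 2*pi*chi = 4*pi; visible defects sum to (43/12)*pi

Answer: defect(P4) = (5/12)*pi


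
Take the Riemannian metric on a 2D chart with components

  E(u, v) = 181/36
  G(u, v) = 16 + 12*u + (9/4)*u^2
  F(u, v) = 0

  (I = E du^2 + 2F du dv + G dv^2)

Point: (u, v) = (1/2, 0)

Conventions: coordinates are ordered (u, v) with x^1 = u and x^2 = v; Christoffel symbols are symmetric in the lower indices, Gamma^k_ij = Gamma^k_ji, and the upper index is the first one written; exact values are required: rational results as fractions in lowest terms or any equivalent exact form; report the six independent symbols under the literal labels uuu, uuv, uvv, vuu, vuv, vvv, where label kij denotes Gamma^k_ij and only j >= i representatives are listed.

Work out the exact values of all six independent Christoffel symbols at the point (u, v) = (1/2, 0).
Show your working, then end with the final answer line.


E = 181/36, F = 0, G = 361/16 at the point
E_u = 0, E_v = 0, F_u = 0, F_v = 0, G_u = 57/4, G_v = 0
EG - F^2 = 65341/576;  g^inv = (576/65341) * [[361/16, 0], [0, 181/36]]
first-kind symbols [ij,l] = (1/2)(d_i g_jl + d_j g_il - d_l g_ij): [uu,u] = E_u/2 = 0, [uu,v] = F_u - E_v/2 = 0, [uv,u] = E_v/2 = 0, [uv,v] = G_u/2 = 57/8, [vv,u] = F_v - G_u/2 = -57/8, [vv,v] = G_v/2 = 0
Gamma^u_ij = (G*[ij,u] - F*[ij,v])/(EG - F^2), Gamma^v_ij = (E*[ij,v] - F*[ij,u])/(EG - F^2)

Answer: Gamma_uuu = 0, Gamma_uuv = 0, Gamma_uvv = -513/362, Gamma_vuu = 0, Gamma_vuv = 6/19, Gamma_vvv = 0


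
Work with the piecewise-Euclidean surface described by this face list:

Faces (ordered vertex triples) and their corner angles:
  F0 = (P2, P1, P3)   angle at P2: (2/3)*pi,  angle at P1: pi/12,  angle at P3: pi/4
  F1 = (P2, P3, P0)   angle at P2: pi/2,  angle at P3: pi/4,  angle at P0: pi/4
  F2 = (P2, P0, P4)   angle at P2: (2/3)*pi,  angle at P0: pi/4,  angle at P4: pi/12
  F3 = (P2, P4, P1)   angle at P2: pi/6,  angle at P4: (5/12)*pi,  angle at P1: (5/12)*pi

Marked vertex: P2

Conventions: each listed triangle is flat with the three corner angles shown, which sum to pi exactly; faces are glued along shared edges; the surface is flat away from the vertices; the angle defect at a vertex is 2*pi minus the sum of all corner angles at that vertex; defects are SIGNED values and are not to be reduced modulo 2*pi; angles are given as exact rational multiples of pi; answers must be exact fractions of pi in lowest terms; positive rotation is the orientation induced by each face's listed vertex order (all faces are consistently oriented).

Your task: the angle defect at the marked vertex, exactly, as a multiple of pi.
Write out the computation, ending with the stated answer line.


Sum of corner angles at P2: 2*pi
defect = 2*pi - 2*pi

Answer: defect(P2) = 0


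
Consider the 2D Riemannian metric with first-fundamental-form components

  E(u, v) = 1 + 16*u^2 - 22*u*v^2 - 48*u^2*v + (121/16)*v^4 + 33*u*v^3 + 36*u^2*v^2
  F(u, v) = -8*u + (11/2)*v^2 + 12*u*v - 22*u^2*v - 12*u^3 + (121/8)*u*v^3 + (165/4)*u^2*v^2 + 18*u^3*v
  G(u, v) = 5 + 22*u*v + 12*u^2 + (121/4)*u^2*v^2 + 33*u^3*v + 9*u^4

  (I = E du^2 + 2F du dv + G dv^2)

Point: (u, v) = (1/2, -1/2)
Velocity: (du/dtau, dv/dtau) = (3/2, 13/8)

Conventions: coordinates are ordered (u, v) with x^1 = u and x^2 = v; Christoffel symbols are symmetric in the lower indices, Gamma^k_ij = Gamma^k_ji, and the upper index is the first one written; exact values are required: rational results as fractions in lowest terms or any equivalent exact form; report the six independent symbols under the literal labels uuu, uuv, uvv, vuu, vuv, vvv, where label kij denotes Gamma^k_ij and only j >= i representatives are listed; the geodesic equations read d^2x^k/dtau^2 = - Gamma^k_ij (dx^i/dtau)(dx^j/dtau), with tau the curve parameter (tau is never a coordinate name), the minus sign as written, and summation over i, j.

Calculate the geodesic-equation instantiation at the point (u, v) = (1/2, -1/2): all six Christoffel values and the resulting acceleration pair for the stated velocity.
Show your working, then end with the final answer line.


E = 2281/256, F = -495/128, G = 185/64 at the point
E_u = 315/8, E_v = -45/32, F_u = -661/64, F_v = -473/64, G_u = 11/16, G_v = 121/16
EG - F^2 = 2765/256;  g^inv = (256/2765) * [[185/64, 495/128], [495/128, 2281/256]]
first-kind symbols [ij,l] = (1/2)(d_i g_jl + d_j g_il - d_l g_ij): [uu,u] = E_u/2 = 315/16, [uu,v] = F_u - E_v/2 = -77/8, [uv,u] = E_v/2 = -45/64, [uv,v] = G_u/2 = 11/32, [vv,u] = F_v - G_u/2 = -495/64, [vv,v] = G_v/2 = 121/32
Gamma^u_ij = (G*[ij,u] - F*[ij,v])/(EG - F^2), Gamma^v_ij = (E*[ij,v] - F*[ij,u])/(EG - F^2)
Gamma_uuu = 144/79, Gamma_uuv = -36/553, Gamma_uvv = -396/553, Gamma_vuu = -352/395, Gamma_vuv = 88/2765, Gamma_vvv = 968/2765
d^2u/dtau^2 = -(Gamma_uuu*(3/2)^2 + 2*Gamma_uuv*(3/2)*(13/8) + Gamma_uvv*(13/8)^2) = -16749/8848
d^2v/dtau^2 = -(Gamma_vuu*(3/2)^2 + 2*Gamma_vuv*(3/2)*(13/8) + Gamma_vvv*(13/8)^2) = 20471/22120

Answer: Gamma_uuu = 144/79, Gamma_uuv = -36/553, Gamma_uvv = -396/553, Gamma_vuu = -352/395, Gamma_vuv = 88/2765, Gamma_vvv = 968/2765; accelerations (d^2u/dtau^2, d^2v/dtau^2) = (-16749/8848, 20471/22120)


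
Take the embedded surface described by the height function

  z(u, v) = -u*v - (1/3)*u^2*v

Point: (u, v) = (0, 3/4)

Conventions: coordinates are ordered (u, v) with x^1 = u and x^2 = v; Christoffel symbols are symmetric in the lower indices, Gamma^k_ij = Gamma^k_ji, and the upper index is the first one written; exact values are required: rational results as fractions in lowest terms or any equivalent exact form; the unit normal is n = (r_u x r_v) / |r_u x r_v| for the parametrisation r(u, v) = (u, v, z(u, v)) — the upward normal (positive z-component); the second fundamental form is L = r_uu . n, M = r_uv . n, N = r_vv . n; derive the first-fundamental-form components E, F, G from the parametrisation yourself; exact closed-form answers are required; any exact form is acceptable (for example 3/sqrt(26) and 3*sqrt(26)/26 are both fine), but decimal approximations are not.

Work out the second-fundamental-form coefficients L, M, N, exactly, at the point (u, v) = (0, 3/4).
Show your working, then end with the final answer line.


z_u = -3/4, z_v = 0, z_uu = -1/2, z_uv = -1, z_vv = 0
E = 25/16, F = 0, G = 1; answer radicand W^2 = 25/16
unnormalised second-form numerators: l = -1/2, m = -1, n = 0; L = l/sqrt(25/16), and similarly M = m/sqrt(W^2), N = n/sqrt(W^2)

Answer: L = -2/5, M = -4/5, N = 0


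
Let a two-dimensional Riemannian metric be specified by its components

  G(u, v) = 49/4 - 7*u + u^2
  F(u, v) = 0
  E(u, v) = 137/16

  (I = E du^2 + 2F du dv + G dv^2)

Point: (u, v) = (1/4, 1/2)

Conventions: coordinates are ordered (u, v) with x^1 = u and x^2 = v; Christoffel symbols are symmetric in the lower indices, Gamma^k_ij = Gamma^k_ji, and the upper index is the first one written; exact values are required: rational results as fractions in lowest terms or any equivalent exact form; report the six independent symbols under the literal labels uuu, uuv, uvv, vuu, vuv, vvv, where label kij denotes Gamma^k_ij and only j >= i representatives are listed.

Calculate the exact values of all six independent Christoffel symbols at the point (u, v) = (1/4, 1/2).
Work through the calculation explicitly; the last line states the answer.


E = 137/16, F = 0, G = 169/16 at the point
E_u = 0, E_v = 0, F_u = 0, F_v = 0, G_u = -13/2, G_v = 0
EG - F^2 = 23153/256;  g^inv = (256/23153) * [[169/16, 0], [0, 137/16]]
first-kind symbols [ij,l] = (1/2)(d_i g_jl + d_j g_il - d_l g_ij): [uu,u] = E_u/2 = 0, [uu,v] = F_u - E_v/2 = 0, [uv,u] = E_v/2 = 0, [uv,v] = G_u/2 = -13/4, [vv,u] = F_v - G_u/2 = 13/4, [vv,v] = G_v/2 = 0
Gamma^u_ij = (G*[ij,u] - F*[ij,v])/(EG - F^2), Gamma^v_ij = (E*[ij,v] - F*[ij,u])/(EG - F^2)

Answer: Gamma_uuu = 0, Gamma_uuv = 0, Gamma_uvv = 52/137, Gamma_vuu = 0, Gamma_vuv = -4/13, Gamma_vvv = 0


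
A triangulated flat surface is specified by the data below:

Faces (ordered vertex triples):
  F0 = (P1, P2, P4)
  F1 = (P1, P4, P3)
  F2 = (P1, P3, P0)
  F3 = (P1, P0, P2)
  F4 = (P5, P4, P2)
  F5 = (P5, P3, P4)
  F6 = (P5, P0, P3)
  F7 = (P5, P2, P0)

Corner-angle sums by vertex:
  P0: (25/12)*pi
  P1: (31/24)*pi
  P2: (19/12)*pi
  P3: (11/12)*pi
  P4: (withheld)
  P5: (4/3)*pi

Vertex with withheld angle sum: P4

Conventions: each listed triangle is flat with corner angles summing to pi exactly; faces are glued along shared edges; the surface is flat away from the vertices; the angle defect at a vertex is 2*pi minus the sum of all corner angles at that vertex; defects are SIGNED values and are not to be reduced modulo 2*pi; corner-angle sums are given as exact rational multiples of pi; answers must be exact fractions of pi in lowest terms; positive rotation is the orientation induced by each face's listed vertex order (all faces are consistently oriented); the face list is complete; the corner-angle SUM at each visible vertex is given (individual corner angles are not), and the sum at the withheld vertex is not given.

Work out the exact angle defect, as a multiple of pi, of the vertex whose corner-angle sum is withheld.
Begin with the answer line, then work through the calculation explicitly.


Answer: defect(P4) = (29/24)*pi

V = 6, E = 12, F = 8; chi = V - E + F = 2
Gauss-Bonnet: total defect = 2*pi*chi = 4*pi; visible defects sum to (67/24)*pi


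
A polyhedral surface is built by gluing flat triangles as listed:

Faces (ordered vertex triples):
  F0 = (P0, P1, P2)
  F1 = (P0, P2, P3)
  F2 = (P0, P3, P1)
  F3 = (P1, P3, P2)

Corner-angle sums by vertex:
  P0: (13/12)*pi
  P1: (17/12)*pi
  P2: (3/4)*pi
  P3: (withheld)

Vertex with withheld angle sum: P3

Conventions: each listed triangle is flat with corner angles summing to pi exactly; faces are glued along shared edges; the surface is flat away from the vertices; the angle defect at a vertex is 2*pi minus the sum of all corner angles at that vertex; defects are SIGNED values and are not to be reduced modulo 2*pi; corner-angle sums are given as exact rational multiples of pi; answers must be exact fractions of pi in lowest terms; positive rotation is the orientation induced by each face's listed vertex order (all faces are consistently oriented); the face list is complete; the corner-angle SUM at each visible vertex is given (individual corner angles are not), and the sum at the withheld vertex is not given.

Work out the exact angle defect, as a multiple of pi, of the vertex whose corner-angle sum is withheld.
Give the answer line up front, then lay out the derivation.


Answer: defect(P3) = (5/4)*pi

V = 4, E = 6, F = 4; chi = V - E + F = 2
Gauss-Bonnet: total defect = 2*pi*chi = 4*pi; visible defects sum to (11/4)*pi


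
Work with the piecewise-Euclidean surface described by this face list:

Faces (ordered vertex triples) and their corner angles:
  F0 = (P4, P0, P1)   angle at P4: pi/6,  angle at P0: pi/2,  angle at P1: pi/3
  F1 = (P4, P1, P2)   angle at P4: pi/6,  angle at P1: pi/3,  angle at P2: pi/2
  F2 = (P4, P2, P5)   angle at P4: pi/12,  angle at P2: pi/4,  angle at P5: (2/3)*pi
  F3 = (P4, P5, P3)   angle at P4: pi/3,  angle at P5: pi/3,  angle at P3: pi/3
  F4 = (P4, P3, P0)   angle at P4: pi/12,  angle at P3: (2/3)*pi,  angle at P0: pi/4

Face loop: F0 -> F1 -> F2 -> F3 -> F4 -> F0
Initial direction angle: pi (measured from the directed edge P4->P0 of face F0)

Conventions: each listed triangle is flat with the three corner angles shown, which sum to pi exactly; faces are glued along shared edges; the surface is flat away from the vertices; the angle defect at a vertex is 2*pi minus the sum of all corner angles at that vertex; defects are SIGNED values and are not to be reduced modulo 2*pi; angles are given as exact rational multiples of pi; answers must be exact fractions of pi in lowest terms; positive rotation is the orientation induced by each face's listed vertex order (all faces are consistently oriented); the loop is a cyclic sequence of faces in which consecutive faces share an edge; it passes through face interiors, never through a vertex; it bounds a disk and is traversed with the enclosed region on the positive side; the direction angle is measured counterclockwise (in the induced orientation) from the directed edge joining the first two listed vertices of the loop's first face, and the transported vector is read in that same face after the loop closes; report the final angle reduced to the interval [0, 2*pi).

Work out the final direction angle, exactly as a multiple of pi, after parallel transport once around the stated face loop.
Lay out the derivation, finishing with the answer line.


enclosed vertex P4: corner angles sum to (5/6)*pi, defect = 2*pi - (5/6)*pi = (7/6)*pi
holonomy = initial angle + sum of enclosed defects (mod 2*pi), positive in the induced orientation
final angle = pi + (7/6)*pi = pi/6 (mod 2*pi)

Answer: final direction angle = pi/6


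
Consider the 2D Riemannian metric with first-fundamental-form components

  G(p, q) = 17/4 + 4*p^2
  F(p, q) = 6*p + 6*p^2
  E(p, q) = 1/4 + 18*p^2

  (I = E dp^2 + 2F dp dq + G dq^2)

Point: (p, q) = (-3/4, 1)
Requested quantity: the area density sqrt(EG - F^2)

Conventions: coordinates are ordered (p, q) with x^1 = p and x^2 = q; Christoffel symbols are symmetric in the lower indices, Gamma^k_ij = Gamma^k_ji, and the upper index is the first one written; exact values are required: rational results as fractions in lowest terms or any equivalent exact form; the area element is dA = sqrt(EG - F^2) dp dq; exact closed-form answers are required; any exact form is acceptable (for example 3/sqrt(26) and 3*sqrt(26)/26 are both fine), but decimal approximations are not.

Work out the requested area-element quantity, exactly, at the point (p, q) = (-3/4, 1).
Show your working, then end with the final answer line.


E = 83/8, F = -9/8, G = 13/2; EG - F^2 = 4235/64

Answer: sqrt(EG - F^2) = 11*sqrt(35)/8


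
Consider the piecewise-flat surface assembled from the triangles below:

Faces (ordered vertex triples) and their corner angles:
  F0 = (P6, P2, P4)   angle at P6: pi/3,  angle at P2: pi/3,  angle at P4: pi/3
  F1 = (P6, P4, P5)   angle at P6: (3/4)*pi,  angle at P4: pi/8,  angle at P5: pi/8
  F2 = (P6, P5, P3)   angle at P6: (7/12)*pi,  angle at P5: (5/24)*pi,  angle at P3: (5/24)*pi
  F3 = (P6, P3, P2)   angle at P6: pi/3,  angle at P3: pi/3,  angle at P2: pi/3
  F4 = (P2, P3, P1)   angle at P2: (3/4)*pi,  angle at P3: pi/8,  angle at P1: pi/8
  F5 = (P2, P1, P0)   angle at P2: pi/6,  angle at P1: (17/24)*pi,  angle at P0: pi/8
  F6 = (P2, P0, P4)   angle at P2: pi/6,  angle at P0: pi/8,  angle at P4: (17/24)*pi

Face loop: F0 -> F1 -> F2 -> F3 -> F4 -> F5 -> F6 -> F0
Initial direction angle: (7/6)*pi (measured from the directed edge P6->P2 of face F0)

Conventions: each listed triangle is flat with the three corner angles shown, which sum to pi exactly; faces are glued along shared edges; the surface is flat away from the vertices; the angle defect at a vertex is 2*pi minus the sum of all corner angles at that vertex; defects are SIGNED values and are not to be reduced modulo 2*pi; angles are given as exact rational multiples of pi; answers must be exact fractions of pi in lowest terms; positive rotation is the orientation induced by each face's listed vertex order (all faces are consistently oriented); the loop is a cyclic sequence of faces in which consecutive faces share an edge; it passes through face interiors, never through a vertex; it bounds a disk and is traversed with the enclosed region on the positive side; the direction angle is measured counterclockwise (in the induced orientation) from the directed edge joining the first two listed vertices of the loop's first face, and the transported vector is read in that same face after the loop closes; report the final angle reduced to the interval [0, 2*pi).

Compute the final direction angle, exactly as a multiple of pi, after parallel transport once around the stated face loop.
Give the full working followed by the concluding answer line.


enclosed vertex P2: corner angles sum to (7/4)*pi, defect = 2*pi - (7/4)*pi = pi/4
enclosed vertex P6: corner angles sum to 2*pi, defect = 2*pi - 2*pi = 0
the final direction is the initial angle plus the enclosed defects, taken mod 2*pi in the induced orientation
final angle = (7/6)*pi + pi/4 = (17/12)*pi (mod 2*pi)

Answer: final direction angle = (17/12)*pi


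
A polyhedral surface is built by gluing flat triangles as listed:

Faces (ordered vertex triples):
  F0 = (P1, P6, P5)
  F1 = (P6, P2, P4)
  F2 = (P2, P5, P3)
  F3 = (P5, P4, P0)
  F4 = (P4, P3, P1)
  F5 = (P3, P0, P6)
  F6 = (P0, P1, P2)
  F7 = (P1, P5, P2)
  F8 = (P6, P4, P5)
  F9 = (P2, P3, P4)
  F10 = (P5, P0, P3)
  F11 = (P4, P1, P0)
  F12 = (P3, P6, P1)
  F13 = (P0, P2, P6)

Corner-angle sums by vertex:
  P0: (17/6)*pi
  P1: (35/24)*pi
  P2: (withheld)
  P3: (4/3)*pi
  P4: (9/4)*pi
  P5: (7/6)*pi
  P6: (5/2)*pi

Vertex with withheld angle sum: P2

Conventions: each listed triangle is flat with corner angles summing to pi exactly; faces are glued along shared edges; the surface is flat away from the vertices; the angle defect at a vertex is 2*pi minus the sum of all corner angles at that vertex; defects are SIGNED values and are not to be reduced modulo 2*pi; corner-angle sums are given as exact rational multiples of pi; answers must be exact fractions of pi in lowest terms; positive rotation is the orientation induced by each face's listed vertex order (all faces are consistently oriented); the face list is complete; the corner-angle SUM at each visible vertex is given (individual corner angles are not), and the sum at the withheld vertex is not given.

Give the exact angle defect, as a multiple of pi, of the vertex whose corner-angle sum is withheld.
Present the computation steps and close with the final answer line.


V = 7, E = 21, F = 14; chi = V - E + F = 0
Gauss-Bonnet: total defect = 2*pi*chi = 0; visible defects sum to (11/24)*pi

Answer: defect(P2) = (-11/24)*pi


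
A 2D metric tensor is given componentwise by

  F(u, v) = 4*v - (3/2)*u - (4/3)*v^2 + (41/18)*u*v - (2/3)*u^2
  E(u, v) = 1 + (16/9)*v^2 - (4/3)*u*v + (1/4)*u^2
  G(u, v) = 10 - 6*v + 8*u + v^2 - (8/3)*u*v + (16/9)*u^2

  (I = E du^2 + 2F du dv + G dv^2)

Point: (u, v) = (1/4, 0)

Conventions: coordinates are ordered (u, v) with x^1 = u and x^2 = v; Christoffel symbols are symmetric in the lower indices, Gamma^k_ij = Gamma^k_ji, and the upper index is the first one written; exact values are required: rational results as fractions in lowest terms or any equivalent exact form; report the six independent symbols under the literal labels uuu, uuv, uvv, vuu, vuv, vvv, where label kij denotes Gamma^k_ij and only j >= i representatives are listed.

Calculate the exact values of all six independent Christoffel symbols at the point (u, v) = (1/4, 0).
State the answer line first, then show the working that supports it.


Answer: Gamma_uuu = 36/6985, Gamma_uuv = -96/6985, Gamma_uvv = 72/6985, Gamma_vuu = -192/1397, Gamma_vuv = 512/1397, Gamma_vvv = -384/1397

E = 65/64, F = -5/12, G = 109/9 at the point
E_u = 1/8, E_v = -1/3, F_u = -11/6, F_v = 329/72, G_u = 80/9, G_v = -20/3
EG - F^2 = 6985/576;  g^inv = (576/6985) * [[109/9, 5/12], [5/12, 65/64]]
first-kind symbols [ij,l] = (1/2)(d_i g_jl + d_j g_il - d_l g_ij): [uu,u] = E_u/2 = 1/16, [uu,v] = F_u - E_v/2 = -5/3, [uv,u] = E_v/2 = -1/6, [uv,v] = G_u/2 = 40/9, [vv,u] = F_v - G_u/2 = 1/8, [vv,v] = G_v/2 = -10/3
Gamma^u_ij = (G*[ij,u] - F*[ij,v])/(EG - F^2), Gamma^v_ij = (E*[ij,v] - F*[ij,u])/(EG - F^2)


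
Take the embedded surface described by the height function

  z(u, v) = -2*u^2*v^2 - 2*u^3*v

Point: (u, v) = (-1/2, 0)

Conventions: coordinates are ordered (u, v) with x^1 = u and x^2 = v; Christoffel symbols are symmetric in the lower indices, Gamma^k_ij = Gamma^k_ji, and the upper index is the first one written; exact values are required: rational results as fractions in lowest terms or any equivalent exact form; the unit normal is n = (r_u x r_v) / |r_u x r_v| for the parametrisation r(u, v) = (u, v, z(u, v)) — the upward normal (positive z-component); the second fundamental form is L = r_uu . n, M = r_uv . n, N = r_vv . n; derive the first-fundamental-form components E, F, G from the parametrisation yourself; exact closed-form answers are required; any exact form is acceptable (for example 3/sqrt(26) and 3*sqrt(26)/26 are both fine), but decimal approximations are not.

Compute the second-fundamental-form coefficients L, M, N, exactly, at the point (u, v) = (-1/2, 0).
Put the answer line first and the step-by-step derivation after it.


Answer: L = 0, M = -6*sqrt(17)/17, N = -4*sqrt(17)/17

z_u = 0, z_v = 1/4, z_uu = 0, z_uv = -3/2, z_vv = -1
E = 1, F = 0, G = 17/16; answer radicand W^2 = 17/16
unnormalised second-form numerators: l = 0, m = -3/2, n = -1; L = l/sqrt(17/16), and similarly M = m/sqrt(W^2), N = n/sqrt(W^2)


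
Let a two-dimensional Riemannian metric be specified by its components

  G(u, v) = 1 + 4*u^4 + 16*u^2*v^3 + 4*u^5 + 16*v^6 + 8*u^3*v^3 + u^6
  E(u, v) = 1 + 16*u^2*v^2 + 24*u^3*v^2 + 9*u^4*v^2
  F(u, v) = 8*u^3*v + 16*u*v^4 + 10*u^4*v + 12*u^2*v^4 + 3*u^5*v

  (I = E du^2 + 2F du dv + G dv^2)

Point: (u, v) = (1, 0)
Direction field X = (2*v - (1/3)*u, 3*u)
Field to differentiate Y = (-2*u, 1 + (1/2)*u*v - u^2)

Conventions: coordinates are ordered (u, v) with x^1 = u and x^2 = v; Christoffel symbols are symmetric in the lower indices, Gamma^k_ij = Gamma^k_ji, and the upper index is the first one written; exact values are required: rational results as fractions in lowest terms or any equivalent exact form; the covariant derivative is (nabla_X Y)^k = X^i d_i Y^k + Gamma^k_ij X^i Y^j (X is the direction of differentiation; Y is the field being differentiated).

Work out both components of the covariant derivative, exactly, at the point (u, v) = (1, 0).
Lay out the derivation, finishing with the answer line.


E = 1, F = 0, G = 10 at the point
E_u = 0, E_v = 0, F_u = 0, F_v = 21, G_u = 42, G_v = 0
EG - F^2 = 10;  g^inv = (1/10) * [[10, 0], [0, 1]]
first-kind symbols [ij,l] = (1/2)(d_i g_jl + d_j g_il - d_l g_ij): [uu,u] = E_u/2 = 0, [uu,v] = F_u - E_v/2 = 0, [uv,u] = E_v/2 = 0, [uv,v] = G_u/2 = 21, [vv,u] = F_v - G_u/2 = 0, [vv,v] = G_v/2 = 0
Gamma^u_ij = (G*[ij,u] - F*[ij,v])/(EG - F^2), Gamma^v_ij = (E*[ij,v] - F*[ij,u])/(EG - F^2)
Gamma_uuu = 0, Gamma_uuv = 0, Gamma_uvv = 0, Gamma_vuu = 0, Gamma_vuv = 21/10, Gamma_vvv = 0
X = (-1/3, 3), Y = (-2, 0) at the point

Answer: (nabla_X Y)^u = 2/3, (nabla_X Y)^v = -313/30


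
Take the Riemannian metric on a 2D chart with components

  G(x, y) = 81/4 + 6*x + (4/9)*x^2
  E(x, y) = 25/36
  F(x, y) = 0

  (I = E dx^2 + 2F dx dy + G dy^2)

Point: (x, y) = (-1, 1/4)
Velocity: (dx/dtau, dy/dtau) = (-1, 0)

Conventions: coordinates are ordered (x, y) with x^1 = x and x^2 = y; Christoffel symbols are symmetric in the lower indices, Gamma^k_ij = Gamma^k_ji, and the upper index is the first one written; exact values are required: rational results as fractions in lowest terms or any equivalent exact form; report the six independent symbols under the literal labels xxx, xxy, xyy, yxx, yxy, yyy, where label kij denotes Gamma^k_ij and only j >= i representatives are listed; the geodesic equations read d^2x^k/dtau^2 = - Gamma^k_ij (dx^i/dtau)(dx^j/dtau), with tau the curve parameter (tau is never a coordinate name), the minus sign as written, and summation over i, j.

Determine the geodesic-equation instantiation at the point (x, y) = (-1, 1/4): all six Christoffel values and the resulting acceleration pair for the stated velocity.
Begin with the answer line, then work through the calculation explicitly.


Answer: Gamma_xxx = 0, Gamma_xxy = 0, Gamma_xyy = -92/25, Gamma_yxx = 0, Gamma_yxy = 4/23, Gamma_yyy = 0; accelerations (d^2x/dtau^2, d^2y/dtau^2) = (0, 0)

E = 25/36, F = 0, G = 529/36 at the point
E_x = 0, E_y = 0, F_x = 0, F_y = 0, G_x = 46/9, G_y = 0
EG - F^2 = 13225/1296;  g^inv = (1296/13225) * [[529/36, 0], [0, 25/36]]
first-kind symbols [ij,l] = (1/2)(d_i g_jl + d_j g_il - d_l g_ij): [xx,x] = E_x/2 = 0, [xx,y] = F_x - E_y/2 = 0, [xy,x] = E_y/2 = 0, [xy,y] = G_x/2 = 23/9, [yy,x] = F_y - G_x/2 = -23/9, [yy,y] = G_y/2 = 0
Gamma^x_ij = (G*[ij,x] - F*[ij,y])/(EG - F^2), Gamma^y_ij = (E*[ij,y] - F*[ij,x])/(EG - F^2)
Gamma_xxx = 0, Gamma_xxy = 0, Gamma_xyy = -92/25, Gamma_yxx = 0, Gamma_yxy = 4/23, Gamma_yyy = 0
d^2x/dtau^2 = -(Gamma_xxx*(-1)^2 + 2*Gamma_xxy*(-1)*(0) + Gamma_xyy*(0)^2) = 0
d^2y/dtau^2 = -(Gamma_yxx*(-1)^2 + 2*Gamma_yxy*(-1)*(0) + Gamma_yyy*(0)^2) = 0


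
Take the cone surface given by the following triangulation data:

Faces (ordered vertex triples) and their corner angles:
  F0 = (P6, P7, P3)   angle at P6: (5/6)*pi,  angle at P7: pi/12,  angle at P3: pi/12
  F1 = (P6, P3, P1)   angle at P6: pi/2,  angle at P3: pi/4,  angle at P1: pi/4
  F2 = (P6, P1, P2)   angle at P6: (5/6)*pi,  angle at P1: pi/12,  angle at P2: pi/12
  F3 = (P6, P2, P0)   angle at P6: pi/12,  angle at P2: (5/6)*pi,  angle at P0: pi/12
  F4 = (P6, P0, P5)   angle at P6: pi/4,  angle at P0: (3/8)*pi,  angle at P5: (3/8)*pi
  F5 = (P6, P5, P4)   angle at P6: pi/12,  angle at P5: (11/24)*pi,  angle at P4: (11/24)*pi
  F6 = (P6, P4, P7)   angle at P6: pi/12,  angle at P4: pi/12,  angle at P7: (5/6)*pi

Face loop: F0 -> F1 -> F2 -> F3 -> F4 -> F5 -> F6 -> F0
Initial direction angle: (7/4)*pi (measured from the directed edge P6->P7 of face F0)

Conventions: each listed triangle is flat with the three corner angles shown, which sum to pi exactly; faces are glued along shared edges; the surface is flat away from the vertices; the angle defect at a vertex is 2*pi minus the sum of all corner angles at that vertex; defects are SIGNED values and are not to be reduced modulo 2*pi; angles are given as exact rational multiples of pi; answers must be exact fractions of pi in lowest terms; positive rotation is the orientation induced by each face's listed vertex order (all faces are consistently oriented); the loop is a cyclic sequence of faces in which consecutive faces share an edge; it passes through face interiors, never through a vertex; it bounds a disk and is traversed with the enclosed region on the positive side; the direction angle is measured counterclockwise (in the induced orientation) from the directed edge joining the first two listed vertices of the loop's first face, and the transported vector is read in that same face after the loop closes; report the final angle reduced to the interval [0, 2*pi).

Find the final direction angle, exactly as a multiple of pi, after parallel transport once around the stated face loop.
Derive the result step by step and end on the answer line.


enclosed vertex P6: corner angles sum to (8/3)*pi, defect = 2*pi - (8/3)*pi = (-2/3)*pi
transport around the loop rotates by the sum of enclosed defects; add to the initial angle mod 2*pi
final angle = (7/4)*pi - (2/3)*pi = (13/12)*pi (mod 2*pi)

Answer: final direction angle = (13/12)*pi


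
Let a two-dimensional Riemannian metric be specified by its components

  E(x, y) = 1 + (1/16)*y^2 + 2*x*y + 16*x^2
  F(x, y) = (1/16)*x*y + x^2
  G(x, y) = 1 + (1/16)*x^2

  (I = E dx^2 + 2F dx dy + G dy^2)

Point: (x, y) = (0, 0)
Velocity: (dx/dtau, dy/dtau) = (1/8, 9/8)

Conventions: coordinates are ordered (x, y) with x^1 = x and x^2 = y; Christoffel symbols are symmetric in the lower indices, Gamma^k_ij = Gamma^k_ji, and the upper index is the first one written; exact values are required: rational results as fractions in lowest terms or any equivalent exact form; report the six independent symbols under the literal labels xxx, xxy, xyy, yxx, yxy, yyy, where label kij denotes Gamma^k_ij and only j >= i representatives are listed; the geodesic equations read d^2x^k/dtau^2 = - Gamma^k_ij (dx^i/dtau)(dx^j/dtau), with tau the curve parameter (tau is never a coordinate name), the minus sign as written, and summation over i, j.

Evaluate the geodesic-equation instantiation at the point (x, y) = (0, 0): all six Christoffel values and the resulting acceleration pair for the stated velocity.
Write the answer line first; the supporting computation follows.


Answer: Gamma_xxx = 0, Gamma_xxy = 0, Gamma_xyy = 0, Gamma_yxx = 0, Gamma_yxy = 0, Gamma_yyy = 0; accelerations (d^2x/dtau^2, d^2y/dtau^2) = (0, 0)

E = 1, F = 0, G = 1 at the point
E_x = 0, E_y = 0, F_x = 0, F_y = 0, G_x = 0, G_y = 0
EG - F^2 = 1;  g^inv = (1) * [[1, 0], [0, 1]]
first-kind symbols [ij,l] = (1/2)(d_i g_jl + d_j g_il - d_l g_ij): [xx,x] = E_x/2 = 0, [xx,y] = F_x - E_y/2 = 0, [xy,x] = E_y/2 = 0, [xy,y] = G_x/2 = 0, [yy,x] = F_y - G_x/2 = 0, [yy,y] = G_y/2 = 0
Gamma^x_ij = (G*[ij,x] - F*[ij,y])/(EG - F^2), Gamma^y_ij = (E*[ij,y] - F*[ij,x])/(EG - F^2)
Gamma_xxx = 0, Gamma_xxy = 0, Gamma_xyy = 0, Gamma_yxx = 0, Gamma_yxy = 0, Gamma_yyy = 0
d^2x/dtau^2 = -(Gamma_xxx*(1/8)^2 + 2*Gamma_xxy*(1/8)*(9/8) + Gamma_xyy*(9/8)^2) = 0
d^2y/dtau^2 = -(Gamma_yxx*(1/8)^2 + 2*Gamma_yxy*(1/8)*(9/8) + Gamma_yyy*(9/8)^2) = 0


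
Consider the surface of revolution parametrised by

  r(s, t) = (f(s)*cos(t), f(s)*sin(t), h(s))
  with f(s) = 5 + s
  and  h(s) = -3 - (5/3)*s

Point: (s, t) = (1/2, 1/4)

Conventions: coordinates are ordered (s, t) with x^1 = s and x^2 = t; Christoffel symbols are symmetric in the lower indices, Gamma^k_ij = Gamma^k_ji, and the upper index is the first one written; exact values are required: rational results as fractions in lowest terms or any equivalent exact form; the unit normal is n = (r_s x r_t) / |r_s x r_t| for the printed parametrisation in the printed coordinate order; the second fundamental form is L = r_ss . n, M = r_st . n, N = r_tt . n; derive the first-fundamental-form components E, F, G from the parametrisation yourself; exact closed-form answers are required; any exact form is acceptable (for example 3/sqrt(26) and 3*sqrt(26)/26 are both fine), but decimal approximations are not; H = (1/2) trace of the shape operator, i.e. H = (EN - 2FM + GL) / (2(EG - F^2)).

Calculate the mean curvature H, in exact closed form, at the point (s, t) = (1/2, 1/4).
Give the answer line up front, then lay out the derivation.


Answer: H = -5*sqrt(34)/374

f = 11/2, f' = 1, f'' = 0, h' = -5/3, h'' = 0
E = 34/9, F = 0, G = 121/4; answer radicand W^2 = 34/9
unnormalised second-form numerators: l = 0, m = 0, n = -55/6; L = l/sqrt(34/9), and similarly M = m/sqrt(W^2), N = n/sqrt(W^2)
H = (E*n - 2*F*m + G*l) / (2*(EG - F^2)*sqrt(W^2)); E*n - 2*F*m + G*l = -935/27, EG - F^2 = 2057/18, so H = (-5/33)/sqrt(34/9)
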